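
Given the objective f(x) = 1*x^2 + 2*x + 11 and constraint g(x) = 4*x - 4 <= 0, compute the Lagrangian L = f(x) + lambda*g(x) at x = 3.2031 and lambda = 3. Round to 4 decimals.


Step 1: Evaluate f(x).
f(3.2031) = 1*3.2031^2 + 2*3.2031 + 11 = 27.666
Step 2: Evaluate g(x).
g(3.2031) = 4*3.2031 - 4 = 8.8124
Step 3: Compute Lagrangian.
L = 27.666 + 3*8.8124 = 54.1032


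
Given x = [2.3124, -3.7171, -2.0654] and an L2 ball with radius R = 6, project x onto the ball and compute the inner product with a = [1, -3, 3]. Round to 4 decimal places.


Step 1: Compute ||x|| (intermediates to 6 decimals).
||x|| = sqrt(2.3124^2 + (-3.7171)^2 + (-2.0654)^2) = 4.840445
Step 2: Project.
Since ||x|| <= R, proj = x (no scaling needed).
proj(x) = [2.3124, -3.7171, -2.0654]
Step 3: Dot product.
a^T * proj(x) = 1*2.3124 - 3*(-3.7171) + 3*(-2.0654) = 7.2675


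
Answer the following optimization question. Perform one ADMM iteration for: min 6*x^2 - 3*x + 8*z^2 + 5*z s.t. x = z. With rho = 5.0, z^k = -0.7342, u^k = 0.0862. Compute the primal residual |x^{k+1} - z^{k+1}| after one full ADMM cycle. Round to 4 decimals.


ADMM iteration with rho = 5.0, z^k = -0.7342, u^k = 0.0862
Step 1: x-update.
Minimize 6*x^2 - 3*x + (5.0/2)*(x + 0.7342 + 0.0862)^2
FOC: (2*6 + 5.0)*x = 3 + 5.0*(-0.7342 - 0.0862)
x^{k+1} = -0.0648
Step 2: z-update.
Minimize 8*z^2 + 5*z + (5.0/2)*(-0.0648 - z + 0.0862)^2
FOC: (2*8 + 5.0)*z = -5 + 5.0*(-0.0648 + 0.0862)
z^{k+1} = -0.233
Step 3: u-update.
u^{k+1} = 0.0862 - 0.0648 + 0.233 = 0.2544
Step 4: Primal residual = |-0.0648 + 0.233| = 0.1682


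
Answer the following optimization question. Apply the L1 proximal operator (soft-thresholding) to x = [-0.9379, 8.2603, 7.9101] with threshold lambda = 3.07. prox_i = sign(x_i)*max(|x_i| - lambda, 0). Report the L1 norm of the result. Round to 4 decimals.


Soft-thresholding with lambda = 3.07:
prox(-0.9379) = sign(-0.9379)*max(|-0.9379| - 3.07, 0) = 0.0
prox(8.2603) = sign(8.2603)*max(|8.2603| - 3.07, 0) = 5.1903
prox(7.9101) = sign(7.9101)*max(|7.9101| - 3.07, 0) = 4.8401
prox(x) = [0.0, 5.1903, 4.8401]
||prox(x)||_1 = 0.0 + 5.1903 + 4.8401 = 10.0304


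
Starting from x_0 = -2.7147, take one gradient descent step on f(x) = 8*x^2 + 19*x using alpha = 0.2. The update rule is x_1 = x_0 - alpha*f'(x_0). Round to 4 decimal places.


We compute the gradient at x_0 and apply the update.
f'(x) = 16*x + 19
f'(-2.7147) = 16*-2.7147 + 19 = -24.4352
x_1 = -2.7147 - 0.2*-24.4352 = 2.1723


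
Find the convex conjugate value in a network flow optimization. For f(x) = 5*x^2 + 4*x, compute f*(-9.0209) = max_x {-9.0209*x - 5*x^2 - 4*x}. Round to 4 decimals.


f*(y) = sup_x {y*x - a*x^2 - b*x} = sup_x {(y-b)*x - a*x^2}
FOC: (y - b) - 2a*x = 0 => x* = (y - b)/(2a)
x* = (-9.0209 - 4)/(2*5) = -1.3021
f*(-9.0209) = (y-b)^2/(4a) = (-9.0209 - 4)^2/(4*5)
= 169.5438/20 = 8.4772


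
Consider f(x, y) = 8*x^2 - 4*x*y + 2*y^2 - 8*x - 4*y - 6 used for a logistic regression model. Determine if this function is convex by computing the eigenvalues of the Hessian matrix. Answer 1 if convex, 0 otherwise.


The Hessian of f(x,y) = 8*x^2 - 4*x*y + 2*y^2 - 8*x - 4*y - 6 is:
H = [[16, -4], [-4, 4]]
Trace = 16 + 4 = 20
Determinant = 16*4 - (-4)^2 = 48
Discriminant = (20)^2 - 4*48 = 208.0
Eigenvalues: lambda_1 = 2.7889, lambda_2 = 17.2111
The function is convex.

1


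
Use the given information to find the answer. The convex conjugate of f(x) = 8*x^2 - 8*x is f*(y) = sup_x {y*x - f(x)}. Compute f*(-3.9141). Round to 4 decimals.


f*(y) = sup_x {y*x - a*x^2 - b*x} = sup_x {(y-b)*x - a*x^2}
FOC: (y - b) - 2a*x = 0 => x* = (y - b)/(2a)
x* = (-3.9141 + 8)/(2*8) = 0.2554
f*(-3.9141) = (y-b)^2/(4a) = (-3.9141 + 8)^2/(4*8)
= 16.6946/32 = 0.5217


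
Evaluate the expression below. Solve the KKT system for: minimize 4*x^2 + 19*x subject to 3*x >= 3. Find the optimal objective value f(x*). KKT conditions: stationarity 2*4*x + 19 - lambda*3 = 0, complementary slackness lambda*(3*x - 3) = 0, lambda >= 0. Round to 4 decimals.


Step 1: Try lambda = 0 (constraint inactive).
x_unc = -19/(2*4) = -2.375
Check: 3*-2.375 = -7.125 < 3 -- violated!
Step 2: Constraint must be active: 3*x = 3
x* = 3/3 = 1.0
lambda = (2*4*1.0 + 19)/3 = 9.0
Step 3: Compute optimal value.
f(x*) = 4*1.0^2 + 19*1.0 = 23.0


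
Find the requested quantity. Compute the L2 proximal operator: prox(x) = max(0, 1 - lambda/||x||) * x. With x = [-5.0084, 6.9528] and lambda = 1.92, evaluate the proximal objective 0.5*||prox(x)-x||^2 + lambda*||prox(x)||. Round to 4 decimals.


Step 1: Compute ||x||.
||x|| = 8.5689
Step 2: Compute scaling factor.
scale = max(0, 1 - 1.92/8.5689) = 0.7759
Step 3: prox(x) = [-3.8862, 5.3949]
||prox(x)|| = 6.6489
Step 4: Proximal objective.
0.5*||prox-x||^2 = 1.8432
lambda*||prox|| = 12.7659
Total = 14.609


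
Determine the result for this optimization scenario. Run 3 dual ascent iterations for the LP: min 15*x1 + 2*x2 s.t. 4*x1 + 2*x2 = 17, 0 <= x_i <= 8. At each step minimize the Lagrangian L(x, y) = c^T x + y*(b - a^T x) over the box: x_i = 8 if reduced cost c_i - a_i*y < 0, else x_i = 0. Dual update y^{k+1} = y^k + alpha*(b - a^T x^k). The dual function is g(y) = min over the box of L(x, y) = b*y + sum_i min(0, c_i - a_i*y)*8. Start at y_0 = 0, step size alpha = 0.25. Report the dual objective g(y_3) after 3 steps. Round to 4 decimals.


Dual ascent for LP: min 15*x1 + 2*x2, 4*x1 + 2*x2 = 17, 0 <= x_i <= 8
Step 1: y^k = 0.0, reduced costs: (15.0, 2.0)
  x^k = (0.0, 0.0), subgradient = b - a^T x = 17.0
  y^{k+1} = 0.0 + 0.25*17.0 = 4.25
Step 2: y^k = 4.25, reduced costs: (-2.0, -6.5)
  x^k = (8.0, 8.0), subgradient = b - a^T x = -31.0
  y^{k+1} = 4.25 + 0.25*-31.0 = -3.5
Step 3: y^k = -3.5, reduced costs: (29.0, 9.0)
  x^k = (0.0, 0.0), subgradient = b - a^T x = 17.0
  y^{k+1} = -3.5 + 0.25*17.0 = 0.75
Dual objective at y_3 = 0.75: reduced costs (12.0, 0.5), box minimizer x = (0.0, 0.0)
g(y_3) = b*y + (c1 - a1*y)*x1 + (c2 - a2*y)*x2 = 17*0.75 + 12.0*0.0 + 0.5*0.0 = 12.75 + 0.0 + 0.0 = 12.75


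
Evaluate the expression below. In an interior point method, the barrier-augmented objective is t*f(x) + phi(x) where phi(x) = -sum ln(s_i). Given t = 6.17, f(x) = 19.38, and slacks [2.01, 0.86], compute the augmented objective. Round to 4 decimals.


Step 1: Compute log-barrier.
ln values: [0.6981, -0.1508]
phi = -(0.6981 - 0.1508) = -0.5473
Step 2: Compute augmented objective.
t*f(x) = 6.17*19.38 = 119.5746
Total = 119.5746 - 0.5473 = 119.0273


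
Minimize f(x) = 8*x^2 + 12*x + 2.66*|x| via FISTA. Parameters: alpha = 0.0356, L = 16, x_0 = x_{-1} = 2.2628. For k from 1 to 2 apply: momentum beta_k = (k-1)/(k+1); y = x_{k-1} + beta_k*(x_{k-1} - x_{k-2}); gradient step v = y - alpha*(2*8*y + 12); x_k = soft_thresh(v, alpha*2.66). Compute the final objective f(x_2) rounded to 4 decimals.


FISTA on f(x) = 8*x^2 + 12*x + 2.66*|x|
L = 16, alpha = 0.0356
Iteration 1: beta = 0.0, y = 2.2628 + 0.0*(2.2628 - 2.2628) = 2.2628
  grad(y) = 48.2048, v = y - alpha*grad = 0.5467
  prox(v) = soft_thresh(0.5467, 0.0947) = 0.452
Iteration 2: beta = 0.3333, y = 0.452 + 0.3333*(0.452 - 2.2628) = -0.1516
  grad(y) = 9.5747, v = y - alpha*grad = -0.4924
  prox(v) = soft_thresh(-0.4924, 0.0947) = -0.3977
f(x_2) = 8*(-0.3977)^2 + 12*(-0.3977) + 2.66*|-0.3977| = -2.4493


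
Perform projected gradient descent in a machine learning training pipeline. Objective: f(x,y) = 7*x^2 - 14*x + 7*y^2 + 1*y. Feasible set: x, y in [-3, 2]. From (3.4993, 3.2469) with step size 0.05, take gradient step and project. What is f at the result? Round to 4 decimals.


Step 1: Compute gradient at (3.4993, 3.2469).
grad_x = 2*7*3.4993 - 14 = 34.9902
grad_y = 2*7*3.2469 + 1 = 46.4566
Step 2: Gradient step.
x_raw = 3.4993 - 0.05*34.9902 = 1.7498
y_raw = 3.2469 - 0.05*46.4566 = 0.9241
Step 3: Project onto [-3, 2].
x_proj = clip(1.7498) = 1.7498
y_proj = clip(0.9241) = 0.9241
Step 4: Evaluate f.
f(1.7498, 0.9241) = 3.8367


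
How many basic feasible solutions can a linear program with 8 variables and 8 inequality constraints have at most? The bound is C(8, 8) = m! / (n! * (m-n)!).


Each vertex corresponds to some choice of n active constraints out of m, so the number of vertices is at most C(m, n) = m! / (n!(m-n)!).
m = 8, n = 8
Numerator: 8 * 7 * 6 * 5 * 4 * 3 * 2 * 1
Denominator: 8! = 40320
C(8, 8) = 1


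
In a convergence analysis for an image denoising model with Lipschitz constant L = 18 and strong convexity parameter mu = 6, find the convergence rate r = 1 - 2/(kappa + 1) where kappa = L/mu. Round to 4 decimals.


Step 1: Compute the condition number.
kappa = L/mu = 18/6 = 3.0
Step 2: Compute the convergence rate.
r = 1 - 2/(kappa + 1) = 1 - 2*mu/(L + mu) = (L - mu)/(L + mu) = 12/24 = 0.5


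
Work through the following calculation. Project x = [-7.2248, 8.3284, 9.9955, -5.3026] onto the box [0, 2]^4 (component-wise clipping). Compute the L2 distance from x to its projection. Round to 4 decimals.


Project each component onto [0, 2].
clip(-7.2248) = 0.0, clip(8.3284) = 2.0, clip(9.9955) = 2.0, clip(-5.3026) = 0.0
Projection = [0.0, 2.0, 2.0, 0.0]
Squared diffs: [52.1977, 40.0486, 63.928, 28.1176]
Distance = sqrt(184.2919) = 13.5754


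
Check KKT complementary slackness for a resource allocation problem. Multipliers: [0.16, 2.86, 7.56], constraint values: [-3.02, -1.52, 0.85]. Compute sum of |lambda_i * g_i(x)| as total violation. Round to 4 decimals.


KKT complementary slackness check:
lambda_1 * g_1 = 0.16 * -3.02 = -0.4832
lambda_2 * g_2 = 2.86 * -1.52 = -4.3472
lambda_3 * g_3 = 7.56 * 0.85 = 6.426
Total violation = 0.4832 + 4.3472 + 6.426 = 11.2564


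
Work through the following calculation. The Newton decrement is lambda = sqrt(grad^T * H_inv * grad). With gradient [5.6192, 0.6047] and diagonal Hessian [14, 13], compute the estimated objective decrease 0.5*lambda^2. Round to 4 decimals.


Step 1: H is diagonal, so H^(-1) * g = [0.4014, 0.0465].
Step 2: g^T H^(-1) g = sum_i g_i^2 / H_ii
  = (5.6192)^2/14 + (0.6047)^2/13
  = 2.2554 + 0.0281 = 2.2835
Step 3: Objective decrease = 0.5 * g^T H^(-1) g = 1.1418


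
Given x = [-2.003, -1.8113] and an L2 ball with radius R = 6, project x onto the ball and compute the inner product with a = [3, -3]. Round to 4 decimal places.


Step 1: Compute ||x|| (intermediates to 6 decimals).
||x|| = sqrt((-2.003)^2 + (-1.8113)^2) = 2.700522
Step 2: Project.
Since ||x|| <= R, proj = x (no scaling needed).
proj(x) = [-2.003, -1.8113]
Step 3: Dot product.
a^T * proj(x) = 3*(-2.003) - 3*(-1.8113) = -0.5751


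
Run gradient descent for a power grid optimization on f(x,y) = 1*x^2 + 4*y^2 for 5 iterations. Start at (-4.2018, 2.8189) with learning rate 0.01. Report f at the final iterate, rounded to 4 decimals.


Gradient descent on f(x,y) = 1*x^2 + 4*y^2.
Starting point: (-4.2018, 2.8189), alpha = 0.01
Step 1: grad_x = 2*1*-4.2018 = -8.4036, grad_y = 2*4*2.8189 = 22.5512
  x_1 = -4.2018 - 0.01*-8.4036 = -4.1178
  y_1 = 2.8189 - 0.01*22.5512 = 2.5934
Step 2: grad_x = 2*1*-4.1178 = -8.2355, grad_y = 2*4*2.5934 = 20.7471
  x_2 = -4.1178 - 0.01*-8.2355 = -4.0354
  y_2 = 2.5934 - 0.01*20.7471 = 2.3859
Step 3: grad_x = 2*1*-4.0354 = -8.0708, grad_y = 2*4*2.3859 = 19.0873
  x_3 = -4.0354 - 0.01*-8.0708 = -3.9547
  y_3 = 2.3859 - 0.01*19.0873 = 2.195
Step 4: grad_x = 2*1*-3.9547 = -7.9094, grad_y = 2*4*2.195 = 17.5603
  x_4 = -3.9547 - 0.01*-7.9094 = -3.8756
  y_4 = 2.195 - 0.01*17.5603 = 2.0194
Step 5: grad_x = 2*1*-3.8756 = -7.7512, grad_y = 2*4*2.0194 = 16.1555
  x_5 = -3.8756 - 0.01*-7.7512 = -3.7981
  y_5 = 2.0194 - 0.01*16.1555 = 1.8579
f(-3.7981, 1.8579) = 1*(-3.7981)^2 + 4*1.8579^2 = 28.2325


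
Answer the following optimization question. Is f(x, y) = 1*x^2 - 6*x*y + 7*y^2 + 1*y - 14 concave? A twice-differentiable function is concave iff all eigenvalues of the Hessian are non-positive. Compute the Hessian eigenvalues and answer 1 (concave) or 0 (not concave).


The Hessian of f(x,y) = 1*x^2 - 6*x*y + 7*y^2 + 1*y - 14 is:
H = [[2, -6], [-6, 14]]
Trace = 2 + 14 = 16
Determinant = 2*14 - (-6)^2 = -8
Discriminant = (16)^2 - 4*-8 = 288.0
Eigenvalues: lambda_1 = -0.4853, lambda_2 = 16.4853
The function is not concave.

0


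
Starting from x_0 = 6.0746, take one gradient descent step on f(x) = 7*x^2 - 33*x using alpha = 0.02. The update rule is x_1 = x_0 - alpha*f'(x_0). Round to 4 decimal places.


We compute the gradient at x_0 and apply the update.
f'(x) = 14*x - 33
f'(6.0746) = 14*6.0746 - 33 = 52.0444
x_1 = 6.0746 - 0.02*52.0444 = 5.0337


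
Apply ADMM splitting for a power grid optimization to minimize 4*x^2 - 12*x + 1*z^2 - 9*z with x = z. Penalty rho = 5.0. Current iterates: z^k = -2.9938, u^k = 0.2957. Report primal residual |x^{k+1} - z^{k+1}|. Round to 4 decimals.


ADMM iteration with rho = 5.0, z^k = -2.9938, u^k = 0.2957
Step 1: x-update.
Minimize 4*x^2 - 12*x + (5.0/2)*(x + 2.9938 + 0.2957)^2
FOC: (2*4 + 5.0)*x = 12 + 5.0*(-2.9938 - 0.2957)
x^{k+1} = -0.3421
Step 2: z-update.
Minimize 1*z^2 - 9*z + (5.0/2)*(-0.3421 - z + 0.2957)^2
FOC: (2*1 + 5.0)*z = 9 + 5.0*(-0.3421 + 0.2957)
z^{k+1} = 1.2526
Step 3: u-update.
u^{k+1} = 0.2957 - 0.3421 - 1.2526 = -1.299
Step 4: Primal residual = |-0.3421 - 1.2526| = 1.5947


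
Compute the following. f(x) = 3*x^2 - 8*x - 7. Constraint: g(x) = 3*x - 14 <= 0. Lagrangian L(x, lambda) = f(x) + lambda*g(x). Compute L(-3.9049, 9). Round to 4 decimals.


Step 1: Evaluate f(x).
f(-3.9049) = 3*(-3.9049)^2 - 8*(-3.9049) - 7 = 69.9839
Step 2: Evaluate g(x).
g(-3.9049) = 3*-3.9049 - 14 = -25.7147
Step 3: Compute Lagrangian.
L = 69.9839 + 9*-25.7147 = -161.4484


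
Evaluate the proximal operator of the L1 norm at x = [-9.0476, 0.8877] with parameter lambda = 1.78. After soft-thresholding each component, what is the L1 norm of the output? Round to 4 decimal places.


Soft-thresholding with lambda = 1.78:
prox(-9.0476) = sign(-9.0476)*max(|-9.0476| - 1.78, 0) = -7.2676
prox(0.8877) = sign(0.8877)*max(|0.8877| - 1.78, 0) = 0.0
prox(x) = [-7.2676, 0.0]
||prox(x)||_1 = 7.2676 + 0.0 = 7.2676


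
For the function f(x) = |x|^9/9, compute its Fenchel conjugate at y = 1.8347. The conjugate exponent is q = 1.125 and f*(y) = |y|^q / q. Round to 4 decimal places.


The conjugate exponent q satisfies 1/p + 1/q = 1.
p = 9, so q = 9/(9 - 1) = 1.125
|y|^q = 1.8347^1.125 = 1.9793
f*(1.8347) = 1.9793 / 1.125 = 1.7594


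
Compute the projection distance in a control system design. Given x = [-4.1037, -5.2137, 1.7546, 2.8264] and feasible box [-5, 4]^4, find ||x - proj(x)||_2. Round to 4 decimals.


Project each component onto [-5, 4].
clip(-4.1037) = -4.1037, clip(-5.2137) = -5.0, clip(1.7546) = 1.7546, clip(2.8264) = 2.8264
Projection = [-4.1037, -5.0, 1.7546, 2.8264]
Squared diffs: [0.0, 0.0457, 0.0, 0.0]
Distance = sqrt(0.0457) = 0.2137


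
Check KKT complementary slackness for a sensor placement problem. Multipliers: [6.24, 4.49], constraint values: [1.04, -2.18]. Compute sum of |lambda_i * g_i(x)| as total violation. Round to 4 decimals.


KKT complementary slackness check:
lambda_1 * g_1 = 6.24 * 1.04 = 6.4896
lambda_2 * g_2 = 4.49 * -2.18 = -9.7882
Total violation = 6.4896 + 9.7882 = 16.2778


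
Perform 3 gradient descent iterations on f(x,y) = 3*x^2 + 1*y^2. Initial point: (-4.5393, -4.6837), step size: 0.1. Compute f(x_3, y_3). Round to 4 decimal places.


Gradient descent on f(x,y) = 3*x^2 + 1*y^2.
Starting point: (-4.5393, -4.6837), alpha = 0.1
Step 1: grad_x = 2*3*-4.5393 = -27.2358, grad_y = 2*1*-4.6837 = -9.3674
  x_1 = -4.5393 - 0.1*-27.2358 = -1.8157
  y_1 = -4.6837 - 0.1*-9.3674 = -3.747
Step 2: grad_x = 2*3*-1.8157 = -10.8943, grad_y = 2*1*-3.747 = -7.4939
  x_2 = -1.8157 - 0.1*-10.8943 = -0.7263
  y_2 = -3.747 - 0.1*-7.4939 = -2.9976
Step 3: grad_x = 2*3*-0.7263 = -4.3577, grad_y = 2*1*-2.9976 = -5.9951
  x_3 = -0.7263 - 0.1*-4.3577 = -0.2905
  y_3 = -2.9976 - 0.1*-5.9951 = -2.3981
f(-0.2905, -2.3981) = 3*(-0.2905)^2 + 1*(-2.3981)^2 = 6.0039


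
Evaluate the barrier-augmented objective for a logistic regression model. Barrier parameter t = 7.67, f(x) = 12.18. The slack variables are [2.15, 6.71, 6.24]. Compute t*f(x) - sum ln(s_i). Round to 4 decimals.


Step 1: Compute log-barrier.
ln values: [0.7655, 1.9036, 1.831]
phi = -(0.7655 + 1.9036 + 1.831) = -4.5
Step 2: Compute augmented objective.
t*f(x) = 7.67*12.18 = 93.4206
Total = 93.4206 - 4.5 = 88.9206


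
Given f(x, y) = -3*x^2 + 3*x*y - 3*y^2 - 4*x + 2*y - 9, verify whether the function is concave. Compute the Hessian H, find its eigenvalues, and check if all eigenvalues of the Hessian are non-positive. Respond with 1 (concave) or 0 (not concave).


The Hessian of f(x,y) = -3*x^2 + 3*x*y - 3*y^2 - 4*x + 2*y - 9 is:
H = [[-6, 3], [3, -6]]
Trace = -6 - 6 = -12
Determinant = -6*-6 - (3)^2 = 27
Discriminant = (-12)^2 - 4*27 = 36.0
Eigenvalues: lambda_1 = -9.0, lambda_2 = -3.0
The function is concave.

1


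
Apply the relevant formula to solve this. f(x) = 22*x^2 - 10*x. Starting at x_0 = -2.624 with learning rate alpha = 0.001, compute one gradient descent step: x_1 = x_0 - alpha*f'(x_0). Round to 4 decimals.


We compute the gradient at x_0 and apply the update.
f'(x) = 44*x - 10
f'(-2.624) = 44*-2.624 - 10 = -125.456
x_1 = -2.624 - 0.001*-125.456 = -2.4985


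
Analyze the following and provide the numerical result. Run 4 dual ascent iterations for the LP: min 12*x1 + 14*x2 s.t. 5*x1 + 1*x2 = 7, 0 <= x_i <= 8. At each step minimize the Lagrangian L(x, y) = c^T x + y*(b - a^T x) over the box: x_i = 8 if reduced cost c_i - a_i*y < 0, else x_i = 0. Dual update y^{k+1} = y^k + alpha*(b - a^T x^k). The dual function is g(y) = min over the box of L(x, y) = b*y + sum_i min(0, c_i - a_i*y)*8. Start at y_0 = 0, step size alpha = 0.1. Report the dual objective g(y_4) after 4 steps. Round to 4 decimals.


Dual ascent for LP: min 12*x1 + 14*x2, 5*x1 + 1*x2 = 7, 0 <= x_i <= 8
Step 1: y^k = 0.0, reduced costs: (12.0, 14.0)
  x^k = (0.0, 0.0), subgradient = b - a^T x = 7.0
  y^{k+1} = 0.0 + 0.1*7.0 = 0.7
Step 2: y^k = 0.7, reduced costs: (8.5, 13.3)
  x^k = (0.0, 0.0), subgradient = b - a^T x = 7.0
  y^{k+1} = 0.7 + 0.1*7.0 = 1.4
Step 3: y^k = 1.4, reduced costs: (5.0, 12.6)
  x^k = (0.0, 0.0), subgradient = b - a^T x = 7.0
  y^{k+1} = 1.4 + 0.1*7.0 = 2.1
Step 4: y^k = 2.1, reduced costs: (1.5, 11.9)
  x^k = (0.0, 0.0), subgradient = b - a^T x = 7.0
  y^{k+1} = 2.1 + 0.1*7.0 = 2.8
Dual objective at y_4 = 2.8: reduced costs (-2.0, 11.2), box minimizer x = (8.0, 0.0)
g(y_4) = b*y + (c1 - a1*y)*x1 + (c2 - a2*y)*x2 = 7*2.8 + (-2.0)*8.0 + 11.2*0.0 = 19.6 - 16.0 + 0.0 = 3.6


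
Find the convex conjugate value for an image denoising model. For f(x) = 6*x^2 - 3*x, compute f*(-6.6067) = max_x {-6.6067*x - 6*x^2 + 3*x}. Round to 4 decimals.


f*(y) = sup_x {y*x - a*x^2 - b*x} = sup_x {(y-b)*x - a*x^2}
FOC: (y - b) - 2a*x = 0 => x* = (y - b)/(2a)
x* = (-6.6067 + 3)/(2*6) = -0.3006
f*(-6.6067) = (y-b)^2/(4a) = (-6.6067 + 3)^2/(4*6)
= 13.0083/24 = 0.542


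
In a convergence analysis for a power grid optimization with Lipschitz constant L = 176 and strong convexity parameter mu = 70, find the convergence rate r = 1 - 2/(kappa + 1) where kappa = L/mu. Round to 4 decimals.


Step 1: Compute the condition number.
kappa = L/mu = 176/70 = 2.5143
Step 2: Compute the convergence rate.
r = 1 - 2/(kappa + 1) = 1 - 2*mu/(L + mu) = (L - mu)/(L + mu) = 106/246 = 0.4309


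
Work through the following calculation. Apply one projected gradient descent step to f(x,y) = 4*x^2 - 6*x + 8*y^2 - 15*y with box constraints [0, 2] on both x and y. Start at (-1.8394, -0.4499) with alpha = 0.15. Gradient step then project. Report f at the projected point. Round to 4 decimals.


Step 1: Compute gradient at (-1.8394, -0.4499).
grad_x = 2*4*-1.8394 - 6 = -20.7152
grad_y = 2*8*-0.4499 - 15 = -22.1984
Step 2: Gradient step.
x_raw = -1.8394 - 0.15*-20.7152 = 1.2679
y_raw = -0.4499 - 0.15*-22.1984 = 2.8799
Step 3: Project onto [0, 2].
x_proj = clip(1.2679) = 1.2679
y_proj = clip(2.8799) = 2.0
Step 4: Evaluate f.
f(1.2679, 2.0) = 0.8228


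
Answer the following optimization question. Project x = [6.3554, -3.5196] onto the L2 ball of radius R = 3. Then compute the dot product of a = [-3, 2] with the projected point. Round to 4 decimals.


Step 1: Compute ||x|| (intermediates to 6 decimals).
||x|| = sqrt(6.3554^2 + (-3.5196)^2) = 7.264895
Step 2: Project.
Since ||x|| > R, scale = R/||x|| = 3/7.264895 = 0.412945, proj(x) = scale * x
proj(x) = [2.624431, -1.453401]
Step 3: Dot product.
a^T * proj(x) = -3*2.624431 + 2*(-1.453401) = -10.7801


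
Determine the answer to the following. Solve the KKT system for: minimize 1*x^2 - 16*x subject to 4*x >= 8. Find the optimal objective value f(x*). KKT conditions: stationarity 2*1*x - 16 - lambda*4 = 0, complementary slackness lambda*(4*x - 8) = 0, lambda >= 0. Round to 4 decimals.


Step 1: Try lambda = 0 (constraint inactive).
Stationarity: 2*1*x - 16 = 0
x* = 16/(2*1) = 8.0
Check constraint: 4*8.0 = 32.0 >= 8 -- satisfied.
Step 2: Compute optimal value.
f(x*) = 1*8.0^2 - 16*8.0 = -64.0


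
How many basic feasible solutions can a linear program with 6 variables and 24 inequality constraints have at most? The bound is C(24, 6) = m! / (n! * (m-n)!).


Each vertex corresponds to some choice of n active constraints out of m, so the number of vertices is at most C(m, n) = m! / (n!(m-n)!).
m = 24, n = 6
Numerator: 24 * 23 * 22 * 21 * 20 * 19
Denominator: 6! = 720
C(24, 6) = 134596


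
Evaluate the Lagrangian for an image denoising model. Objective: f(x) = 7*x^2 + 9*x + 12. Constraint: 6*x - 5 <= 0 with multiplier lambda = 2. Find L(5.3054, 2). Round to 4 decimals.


Step 1: Evaluate f(x).
f(5.3054) = 7*5.3054^2 + 9*5.3054 + 12 = 256.7795
Step 2: Evaluate g(x).
g(5.3054) = 6*5.3054 - 5 = 26.8324
Step 3: Compute Lagrangian.
L = 256.7795 + 2*26.8324 = 310.4443


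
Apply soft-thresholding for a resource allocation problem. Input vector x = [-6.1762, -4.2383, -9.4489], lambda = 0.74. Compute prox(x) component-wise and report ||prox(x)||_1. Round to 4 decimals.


Soft-thresholding with lambda = 0.74:
prox(-6.1762) = sign(-6.1762)*max(|-6.1762| - 0.74, 0) = -5.4362
prox(-4.2383) = sign(-4.2383)*max(|-4.2383| - 0.74, 0) = -3.4983
prox(-9.4489) = sign(-9.4489)*max(|-9.4489| - 0.74, 0) = -8.7089
prox(x) = [-5.4362, -3.4983, -8.7089]
||prox(x)||_1 = 5.4362 + 3.4983 + 8.7089 = 17.6434


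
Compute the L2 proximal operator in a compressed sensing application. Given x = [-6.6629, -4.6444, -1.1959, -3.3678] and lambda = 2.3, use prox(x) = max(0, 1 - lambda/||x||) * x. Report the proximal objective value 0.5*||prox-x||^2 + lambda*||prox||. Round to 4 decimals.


Step 1: Compute ||x||.
||x|| = 8.8734
Step 2: Compute scaling factor.
scale = max(0, 1 - 2.3/8.8734) = 0.7408
Step 3: prox(x) = [-4.9359, -3.4406, -0.8859, -2.4949]
||prox(x)|| = 6.5734
Step 4: Proximal objective.
0.5*||prox-x||^2 = 2.645
lambda*||prox|| = 15.1188
Total = 17.7638


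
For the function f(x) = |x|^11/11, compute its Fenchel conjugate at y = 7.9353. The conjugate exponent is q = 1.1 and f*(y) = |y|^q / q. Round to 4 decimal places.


The conjugate exponent q satisfies 1/p + 1/q = 1.
p = 11, so q = 11/(11 - 1) = 1.1
|y|^q = 7.9353^1.1 = 9.7616
f*(7.9353) = 9.7616 / 1.1 = 8.8742


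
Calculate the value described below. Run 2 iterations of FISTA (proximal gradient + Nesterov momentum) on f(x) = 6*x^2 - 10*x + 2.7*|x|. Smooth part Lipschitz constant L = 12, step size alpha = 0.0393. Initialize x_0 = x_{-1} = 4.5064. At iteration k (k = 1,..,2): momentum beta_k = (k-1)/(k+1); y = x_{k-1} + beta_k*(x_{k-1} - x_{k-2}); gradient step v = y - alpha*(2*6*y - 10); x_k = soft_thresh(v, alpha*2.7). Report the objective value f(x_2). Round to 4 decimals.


FISTA on f(x) = 6*x^2 - 10*x + 2.7*|x|
L = 12, alpha = 0.0393
Iteration 1: beta = 0.0, y = 4.5064 + 0.0*(4.5064 - 4.5064) = 4.5064
  grad(y) = 44.0768, v = y - alpha*grad = 2.7742
  prox(v) = soft_thresh(2.7742, 0.1061) = 2.6681
Iteration 2: beta = 0.3333, y = 2.6681 + 0.3333*(2.6681 - 4.5064) = 2.0553
  grad(y) = 14.6635, v = y - alpha*grad = 1.479
  prox(v) = soft_thresh(1.479, 0.1061) = 1.3729
f(x_2) = 6*1.3729^2 - 10*1.3729 + 2.7*|1.3729| = 1.287


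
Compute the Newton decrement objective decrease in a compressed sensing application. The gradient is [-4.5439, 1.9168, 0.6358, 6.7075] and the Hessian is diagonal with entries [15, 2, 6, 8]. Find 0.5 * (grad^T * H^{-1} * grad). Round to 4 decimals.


Step 1: H is diagonal, so H^(-1) * g = [-0.3029, 0.9584, 0.106, 0.8384].
Step 2: g^T H^(-1) g = sum_i g_i^2 / H_ii
  = (-4.5439)^2/15 + (1.9168)^2/2 + (0.6358)^2/6 + (6.7075)^2/8
  = 1.3765 + 1.8371 + 0.0674 + 5.6238 = 8.9047
Step 3: Objective decrease = 0.5 * g^T H^(-1) g = 4.4524


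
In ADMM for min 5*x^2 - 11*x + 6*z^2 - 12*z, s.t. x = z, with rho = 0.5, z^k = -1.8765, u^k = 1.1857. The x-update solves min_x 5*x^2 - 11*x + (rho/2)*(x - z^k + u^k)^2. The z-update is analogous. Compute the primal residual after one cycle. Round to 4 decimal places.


ADMM iteration with rho = 0.5, z^k = -1.8765, u^k = 1.1857
Step 1: x-update.
Minimize 5*x^2 - 11*x + (0.5/2)*(x + 1.8765 + 1.1857)^2
FOC: (2*5 + 0.5)*x = 11 + 0.5*(-1.8765 - 1.1857)
x^{k+1} = 0.9018
Step 2: z-update.
Minimize 6*z^2 - 12*z + (0.5/2)*(0.9018 - z + 1.1857)^2
FOC: (2*6 + 0.5)*z = 12 + 0.5*(0.9018 + 1.1857)
z^{k+1} = 1.0435
Step 3: u-update.
u^{k+1} = 1.1857 + 0.9018 - 1.0435 = 1.044
Step 4: Primal residual = |0.9018 - 1.0435| = 0.1417


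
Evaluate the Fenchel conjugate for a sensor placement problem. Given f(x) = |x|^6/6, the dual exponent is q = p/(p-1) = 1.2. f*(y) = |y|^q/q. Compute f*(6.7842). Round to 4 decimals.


The conjugate exponent q satisfies 1/p + 1/q = 1.
p = 6, so q = 6/(6 - 1) = 1.2
|y|^q = 6.7842^1.2 = 9.9494
f*(6.7842) = 9.9494 / 1.2 = 8.2912


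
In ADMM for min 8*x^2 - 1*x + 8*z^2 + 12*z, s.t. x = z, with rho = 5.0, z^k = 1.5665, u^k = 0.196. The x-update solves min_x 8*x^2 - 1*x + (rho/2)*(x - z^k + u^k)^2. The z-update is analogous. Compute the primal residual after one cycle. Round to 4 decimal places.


ADMM iteration with rho = 5.0, z^k = 1.5665, u^k = 0.196
Step 1: x-update.
Minimize 8*x^2 - 1*x + (5.0/2)*(x - 1.5665 + 0.196)^2
FOC: (2*8 + 5.0)*x = 1 + 5.0*(1.5665 - 0.196)
x^{k+1} = 0.3739
Step 2: z-update.
Minimize 8*z^2 + 12*z + (5.0/2)*(0.3739 - z + 0.196)^2
FOC: (2*8 + 5.0)*z = -12 + 5.0*(0.3739 + 0.196)
z^{k+1} = -0.4357
Step 3: u-update.
u^{k+1} = 0.196 + 0.3739 + 0.4357 = 1.0057
Step 4: Primal residual = |0.3739 + 0.4357| = 0.8097


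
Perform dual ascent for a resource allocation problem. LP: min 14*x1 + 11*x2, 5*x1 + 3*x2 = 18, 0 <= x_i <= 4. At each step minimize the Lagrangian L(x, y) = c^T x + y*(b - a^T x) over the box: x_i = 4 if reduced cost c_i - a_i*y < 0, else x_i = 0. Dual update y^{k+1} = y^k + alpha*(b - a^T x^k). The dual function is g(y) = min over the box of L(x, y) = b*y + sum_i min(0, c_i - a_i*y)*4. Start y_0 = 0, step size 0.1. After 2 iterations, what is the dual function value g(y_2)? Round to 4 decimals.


Dual ascent for LP: min 14*x1 + 11*x2, 5*x1 + 3*x2 = 18, 0 <= x_i <= 4
Step 1: y^k = 0.0, reduced costs: (14.0, 11.0)
  x^k = (0.0, 0.0), subgradient = b - a^T x = 18.0
  y^{k+1} = 0.0 + 0.1*18.0 = 1.8
Step 2: y^k = 1.8, reduced costs: (5.0, 5.6)
  x^k = (0.0, 0.0), subgradient = b - a^T x = 18.0
  y^{k+1} = 1.8 + 0.1*18.0 = 3.6
Dual objective at y_2 = 3.6: reduced costs (-4.0, 0.2), box minimizer x = (4.0, 0.0)
g(y_2) = b*y + (c1 - a1*y)*x1 + (c2 - a2*y)*x2 = 18*3.6 + (-4.0)*4.0 + 0.2*0.0 = 64.8 - 16.0 + 0.0 = 48.8


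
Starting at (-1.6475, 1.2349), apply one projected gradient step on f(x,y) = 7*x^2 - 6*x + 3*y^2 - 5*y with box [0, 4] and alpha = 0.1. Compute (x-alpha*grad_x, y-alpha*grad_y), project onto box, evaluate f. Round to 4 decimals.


Step 1: Compute gradient at (-1.6475, 1.2349).
grad_x = 2*7*-1.6475 - 6 = -29.065
grad_y = 2*3*1.2349 - 5 = 2.4094
Step 2: Gradient step.
x_raw = -1.6475 - 0.1*-29.065 = 1.259
y_raw = 1.2349 - 0.1*2.4094 = 0.994
Step 3: Project onto [0, 4].
x_proj = clip(1.259) = 1.259
y_proj = clip(0.994) = 0.994
Step 4: Evaluate f.
f(1.259, 0.994) = 1.5356


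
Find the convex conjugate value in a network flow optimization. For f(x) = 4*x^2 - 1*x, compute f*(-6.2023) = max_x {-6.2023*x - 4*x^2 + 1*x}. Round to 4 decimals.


f*(y) = sup_x {y*x - a*x^2 - b*x} = sup_x {(y-b)*x - a*x^2}
FOC: (y - b) - 2a*x = 0 => x* = (y - b)/(2a)
x* = (-6.2023 + 1)/(2*4) = -0.6503
f*(-6.2023) = (y-b)^2/(4a) = (-6.2023 + 1)^2/(4*4)
= 27.0639/16 = 1.6915


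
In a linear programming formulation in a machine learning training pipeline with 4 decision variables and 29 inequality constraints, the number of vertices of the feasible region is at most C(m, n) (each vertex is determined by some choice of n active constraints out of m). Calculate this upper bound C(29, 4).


Each vertex corresponds to some choice of n active constraints out of m, so the number of vertices is at most C(m, n) = m! / (n!(m-n)!).
m = 29, n = 4
Numerator: 29 * 28 * 27 * 26
Denominator: 4! = 24
C(29, 4) = 23751


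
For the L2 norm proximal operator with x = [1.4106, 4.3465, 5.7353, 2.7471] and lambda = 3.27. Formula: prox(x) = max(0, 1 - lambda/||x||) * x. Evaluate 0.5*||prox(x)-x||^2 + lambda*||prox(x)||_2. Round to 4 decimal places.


Step 1: Compute ||x||.
||x|| = 7.8308
Step 2: Compute scaling factor.
scale = max(0, 1 - 3.27/7.8308) = 0.5824
Step 3: prox(x) = [0.8216, 2.5315, 3.3404, 1.6]
||prox(x)|| = 4.5608
Step 4: Proximal objective.
0.5*||prox-x||^2 = 5.3465
lambda*||prox|| = 14.9138
Total = 20.2604


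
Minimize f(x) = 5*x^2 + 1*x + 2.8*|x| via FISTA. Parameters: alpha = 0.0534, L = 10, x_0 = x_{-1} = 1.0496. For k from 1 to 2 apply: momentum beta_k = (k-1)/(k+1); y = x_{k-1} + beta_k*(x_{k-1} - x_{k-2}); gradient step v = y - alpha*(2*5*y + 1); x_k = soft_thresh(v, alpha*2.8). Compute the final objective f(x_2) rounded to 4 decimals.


FISTA on f(x) = 5*x^2 + 1*x + 2.8*|x|
L = 10, alpha = 0.0534
Iteration 1: beta = 0.0, y = 1.0496 + 0.0*(1.0496 - 1.0496) = 1.0496
  grad(y) = 11.496, v = y - alpha*grad = 0.4357
  prox(v) = soft_thresh(0.4357, 0.1495) = 0.2862
Iteration 2: beta = 0.3333, y = 0.2862 + 0.3333*(0.2862 - 1.0496) = 0.0317
  grad(y) = 1.3172, v = y - alpha*grad = -0.0386
  prox(v) = soft_thresh(-0.0386, 0.1495) = 0.0
f(x_2) = 5*0.0^2 + 1*0.0 + 2.8*|0.0| = 0.0


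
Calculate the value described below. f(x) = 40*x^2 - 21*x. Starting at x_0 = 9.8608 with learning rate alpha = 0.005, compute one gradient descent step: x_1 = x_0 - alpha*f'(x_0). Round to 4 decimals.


We compute the gradient at x_0 and apply the update.
f'(x) = 80*x - 21
f'(9.8608) = 80*9.8608 - 21 = 767.864
x_1 = 9.8608 - 0.005*767.864 = 6.0215


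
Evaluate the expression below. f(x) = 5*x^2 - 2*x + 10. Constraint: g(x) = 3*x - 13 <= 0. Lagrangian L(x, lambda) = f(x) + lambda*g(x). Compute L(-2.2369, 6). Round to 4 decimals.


Step 1: Evaluate f(x).
f(-2.2369) = 5*(-2.2369)^2 - 2*(-2.2369) + 10 = 39.4924
Step 2: Evaluate g(x).
g(-2.2369) = 3*-2.2369 - 13 = -19.7107
Step 3: Compute Lagrangian.
L = 39.4924 + 6*-19.7107 = -78.7718


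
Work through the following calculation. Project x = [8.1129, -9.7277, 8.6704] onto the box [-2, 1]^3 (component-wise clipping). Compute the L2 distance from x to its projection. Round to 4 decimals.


Project each component onto [-2, 1].
clip(8.1129) = 1.0, clip(-9.7277) = -2.0, clip(8.6704) = 1.0
Projection = [1.0, -2.0, 1.0]
Squared diffs: [50.5933, 59.7173, 58.835]
Distance = sqrt(169.1456) = 13.0056


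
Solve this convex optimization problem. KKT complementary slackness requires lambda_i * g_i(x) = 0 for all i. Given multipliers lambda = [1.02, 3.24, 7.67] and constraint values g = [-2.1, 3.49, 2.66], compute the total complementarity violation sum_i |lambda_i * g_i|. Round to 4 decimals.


KKT complementary slackness check:
lambda_1 * g_1 = 1.02 * -2.1 = -2.142
lambda_2 * g_2 = 3.24 * 3.49 = 11.3076
lambda_3 * g_3 = 7.67 * 2.66 = 20.4022
Total violation = 2.142 + 11.3076 + 20.4022 = 33.8518


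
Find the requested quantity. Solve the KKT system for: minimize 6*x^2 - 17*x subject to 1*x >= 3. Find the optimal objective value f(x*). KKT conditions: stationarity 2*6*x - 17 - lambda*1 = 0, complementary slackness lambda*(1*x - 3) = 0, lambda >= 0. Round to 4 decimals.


Step 1: Try lambda = 0 (constraint inactive).
x_unc = 17/(2*6) = 1.4167
Check: 1*1.4167 = 1.4167 < 3 -- violated!
Step 2: Constraint must be active: 1*x = 3
x* = 3/1 = 3.0
lambda = (2*6*3.0 - 17)/1 = 19.0
Step 3: Compute optimal value.
f(x*) = 6*3.0^2 - 17*3.0 = 3.0


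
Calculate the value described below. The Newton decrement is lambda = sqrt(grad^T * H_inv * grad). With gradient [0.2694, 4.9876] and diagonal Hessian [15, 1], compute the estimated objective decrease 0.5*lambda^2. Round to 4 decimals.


Step 1: H is diagonal, so H^(-1) * g = [0.018, 4.9876].
Step 2: g^T H^(-1) g = sum_i g_i^2 / H_ii
  = (0.2694)^2/15 + (4.9876)^2/1
  = 0.0048 + 24.8762 = 24.881
Step 3: Objective decrease = 0.5 * g^T H^(-1) g = 12.4405


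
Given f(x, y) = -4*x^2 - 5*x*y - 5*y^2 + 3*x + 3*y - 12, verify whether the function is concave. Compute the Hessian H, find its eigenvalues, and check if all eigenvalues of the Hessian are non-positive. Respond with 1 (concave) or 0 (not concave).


The Hessian of f(x,y) = -4*x^2 - 5*x*y - 5*y^2 + 3*x + 3*y - 12 is:
H = [[-8, -5], [-5, -10]]
Trace = -8 - 10 = -18
Determinant = -8*-10 - (-5)^2 = 55
Discriminant = (-18)^2 - 4*55 = 104.0
Eigenvalues: lambda_1 = -14.099, lambda_2 = -3.901
The function is concave.

1


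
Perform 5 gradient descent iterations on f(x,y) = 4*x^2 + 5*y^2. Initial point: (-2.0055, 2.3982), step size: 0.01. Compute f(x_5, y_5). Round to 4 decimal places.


Gradient descent on f(x,y) = 4*x^2 + 5*y^2.
Starting point: (-2.0055, 2.3982), alpha = 0.01
Step 1: grad_x = 2*4*-2.0055 = -16.044, grad_y = 2*5*2.3982 = 23.982
  x_1 = -2.0055 - 0.01*-16.044 = -1.8451
  y_1 = 2.3982 - 0.01*23.982 = 2.1584
Step 2: grad_x = 2*4*-1.8451 = -14.7605, grad_y = 2*5*2.1584 = 21.5838
  x_2 = -1.8451 - 0.01*-14.7605 = -1.6975
  y_2 = 2.1584 - 0.01*21.5838 = 1.9425
Step 3: grad_x = 2*4*-1.6975 = -13.5796, grad_y = 2*5*1.9425 = 19.4254
  x_3 = -1.6975 - 0.01*-13.5796 = -1.5617
  y_3 = 1.9425 - 0.01*19.4254 = 1.7483
Step 4: grad_x = 2*4*-1.5617 = -12.4933, grad_y = 2*5*1.7483 = 17.4829
  x_4 = -1.5617 - 0.01*-12.4933 = -1.4367
  y_4 = 1.7483 - 0.01*17.4829 = 1.5735
Step 5: grad_x = 2*4*-1.4367 = -11.4938, grad_y = 2*5*1.5735 = 15.7346
  x_5 = -1.4367 - 0.01*-11.4938 = -1.3218
  y_5 = 1.5735 - 0.01*15.7346 = 1.4161
f(-1.3218, 1.4161) = 4*(-1.3218)^2 + 5*1.4161^2 = 17.0154


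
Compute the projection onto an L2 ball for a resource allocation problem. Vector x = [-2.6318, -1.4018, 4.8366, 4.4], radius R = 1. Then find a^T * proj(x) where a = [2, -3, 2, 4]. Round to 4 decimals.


Step 1: Compute ||x|| (intermediates to 6 decimals).
||x|| = sqrt((-2.6318)^2 + (-1.4018)^2 + 4.8366^2 + 4.4^2) = 7.186384
Step 2: Project.
Since ||x|| > R, scale = R/||x|| = 1/7.186384 = 0.139152, proj(x) = scale * x
proj(x) = [-0.36622, -0.195063, 0.673023, 0.612269]
Step 3: Dot product.
a^T * proj(x) = 2*(-0.36622) - 3*(-0.195063) + 2*0.673023 + 4*0.612269 = 3.6479


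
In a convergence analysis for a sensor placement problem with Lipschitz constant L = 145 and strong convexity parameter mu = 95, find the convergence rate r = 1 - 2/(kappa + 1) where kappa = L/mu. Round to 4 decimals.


Step 1: Compute the condition number.
kappa = L/mu = 145/95 = 1.5263
Step 2: Compute the convergence rate.
r = 1 - 2/(kappa + 1) = 1 - 2*mu/(L + mu) = (L - mu)/(L + mu) = 50/240 = 0.2083


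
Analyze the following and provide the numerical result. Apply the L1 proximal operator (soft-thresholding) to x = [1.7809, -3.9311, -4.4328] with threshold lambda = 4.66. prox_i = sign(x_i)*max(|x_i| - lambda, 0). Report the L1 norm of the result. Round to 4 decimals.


Soft-thresholding with lambda = 4.66:
prox(1.7809) = sign(1.7809)*max(|1.7809| - 4.66, 0) = 0.0
prox(-3.9311) = sign(-3.9311)*max(|-3.9311| - 4.66, 0) = 0.0
prox(-4.4328) = sign(-4.4328)*max(|-4.4328| - 4.66, 0) = 0.0
prox(x) = [0.0, 0.0, 0.0]
||prox(x)||_1 = 0.0 + 0.0 + 0.0 = 0.0


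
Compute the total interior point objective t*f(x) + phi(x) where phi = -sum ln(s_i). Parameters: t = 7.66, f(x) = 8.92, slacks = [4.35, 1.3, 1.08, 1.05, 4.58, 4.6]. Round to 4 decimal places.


Step 1: Compute log-barrier.
ln values: [1.4702, 0.2624, 0.077, 0.0488, 1.5217, 1.5261]
phi = -(1.4702 + 0.2624 + 0.077 + 0.0488 + 1.5217 + 1.5261) = -4.906
Step 2: Compute augmented objective.
t*f(x) = 7.66*8.92 = 68.3272
Total = 68.3272 - 4.906 = 63.4212


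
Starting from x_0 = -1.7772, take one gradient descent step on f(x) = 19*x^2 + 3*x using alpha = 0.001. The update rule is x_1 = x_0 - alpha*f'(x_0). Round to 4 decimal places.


We compute the gradient at x_0 and apply the update.
f'(x) = 38*x + 3
f'(-1.7772) = 38*-1.7772 + 3 = -64.5336
x_1 = -1.7772 - 0.001*-64.5336 = -1.7127


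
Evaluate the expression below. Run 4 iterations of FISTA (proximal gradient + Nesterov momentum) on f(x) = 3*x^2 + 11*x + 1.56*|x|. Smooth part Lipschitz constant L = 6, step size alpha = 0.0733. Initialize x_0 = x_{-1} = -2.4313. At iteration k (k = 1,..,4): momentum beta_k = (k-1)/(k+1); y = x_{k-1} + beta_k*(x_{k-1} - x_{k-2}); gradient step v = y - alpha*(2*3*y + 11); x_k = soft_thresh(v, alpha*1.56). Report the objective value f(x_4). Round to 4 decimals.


FISTA on f(x) = 3*x^2 + 11*x + 1.56*|x|
L = 6, alpha = 0.0733
Iteration 1: beta = 0.0, y = -2.4313 + 0.0*(-2.4313 + 2.4313) = -2.4313
  grad(y) = -3.5878, v = y - alpha*grad = -2.1683
  prox(v) = soft_thresh(-2.1683, 0.1143) = -2.054
Iteration 2: beta = 0.3333, y = -2.054 + 0.3333*(-2.054 + 2.4313) = -1.9282
  grad(y) = -0.5691, v = y - alpha*grad = -1.8865
  prox(v) = soft_thresh(-1.8865, 0.1143) = -1.7721
Iteration 3: beta = 0.5, y = -1.7721 + 0.5*(-1.7721 + 2.054) = -1.6312
  grad(y) = 1.2128, v = y - alpha*grad = -1.7201
  prox(v) = soft_thresh(-1.7201, 0.1143) = -1.6058
Iteration 4: beta = 0.6, y = -1.6058 + 0.6*(-1.6058 + 1.7721) = -1.5059
  grad(y) = 1.9644, v = y - alpha*grad = -1.6499
  prox(v) = soft_thresh(-1.6499, 0.1143) = -1.5356
f(x_4) = 3*(-1.5356)^2 + 11*(-1.5356) + 1.56*|-1.5356| = -7.4219


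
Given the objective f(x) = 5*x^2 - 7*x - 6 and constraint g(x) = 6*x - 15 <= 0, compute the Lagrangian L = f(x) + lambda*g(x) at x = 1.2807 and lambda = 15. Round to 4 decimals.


Step 1: Evaluate f(x).
f(1.2807) = 5*1.2807^2 - 7*1.2807 - 6 = -6.7639
Step 2: Evaluate g(x).
g(1.2807) = 6*1.2807 - 15 = -7.3158
Step 3: Compute Lagrangian.
L = -6.7639 + 15*-7.3158 = -116.5009


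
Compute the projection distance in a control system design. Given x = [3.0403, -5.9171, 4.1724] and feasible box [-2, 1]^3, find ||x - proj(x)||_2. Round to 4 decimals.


Project each component onto [-2, 1].
clip(3.0403) = 1.0, clip(-5.9171) = -2.0, clip(4.1724) = 1.0
Projection = [1.0, -2.0, 1.0]
Squared diffs: [4.1628, 15.3437, 10.0641]
Distance = sqrt(29.5706) = 5.4379


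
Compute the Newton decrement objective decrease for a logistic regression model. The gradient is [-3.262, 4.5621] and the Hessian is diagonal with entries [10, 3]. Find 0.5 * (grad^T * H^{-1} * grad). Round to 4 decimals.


Step 1: H is diagonal, so H^(-1) * g = [-0.3262, 1.5207].
Step 2: g^T H^(-1) g = sum_i g_i^2 / H_ii
  = (-3.262)^2/10 + (4.5621)^2/3
  = 1.0641 + 6.9376 = 8.0016
Step 3: Objective decrease = 0.5 * g^T H^(-1) g = 4.0008


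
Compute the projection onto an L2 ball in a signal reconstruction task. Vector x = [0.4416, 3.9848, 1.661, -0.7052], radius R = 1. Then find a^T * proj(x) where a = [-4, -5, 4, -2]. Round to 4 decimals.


Step 1: Compute ||x|| (intermediates to 6 decimals).
||x|| = sqrt(0.4416^2 + 3.9848^2 + 1.661^2 + (-0.7052)^2) = 4.396575
Step 2: Project.
Since ||x|| > R, scale = R/||x|| = 1/4.396575 = 0.22745, proj(x) = scale * x
proj(x) = [0.100442, 0.906343, 0.377794, -0.160398]
Step 3: Dot product.
a^T * proj(x) = -4*0.100442 - 5*0.906343 + 4*0.377794 - 2*(-0.160398) = -3.1015


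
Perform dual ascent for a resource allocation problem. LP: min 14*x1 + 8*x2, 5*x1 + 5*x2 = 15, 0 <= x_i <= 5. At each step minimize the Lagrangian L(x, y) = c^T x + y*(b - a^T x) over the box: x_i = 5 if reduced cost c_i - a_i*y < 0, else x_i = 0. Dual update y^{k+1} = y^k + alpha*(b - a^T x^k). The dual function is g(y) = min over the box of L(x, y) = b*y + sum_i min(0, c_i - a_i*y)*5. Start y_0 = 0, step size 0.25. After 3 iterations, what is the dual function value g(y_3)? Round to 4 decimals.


Dual ascent for LP: min 14*x1 + 8*x2, 5*x1 + 5*x2 = 15, 0 <= x_i <= 5
Step 1: y^k = 0.0, reduced costs: (14.0, 8.0)
  x^k = (0.0, 0.0), subgradient = b - a^T x = 15.0
  y^{k+1} = 0.0 + 0.25*15.0 = 3.75
Step 2: y^k = 3.75, reduced costs: (-4.75, -10.75)
  x^k = (5.0, 5.0), subgradient = b - a^T x = -35.0
  y^{k+1} = 3.75 + 0.25*-35.0 = -5.0
Step 3: y^k = -5.0, reduced costs: (39.0, 33.0)
  x^k = (0.0, 0.0), subgradient = b - a^T x = 15.0
  y^{k+1} = -5.0 + 0.25*15.0 = -1.25
Dual objective at y_3 = -1.25: reduced costs (20.25, 14.25), box minimizer x = (0.0, 0.0)
g(y_3) = b*y + (c1 - a1*y)*x1 + (c2 - a2*y)*x2 = 15*(-1.25) + 20.25*0.0 + 14.25*0.0 = -18.75 + 0.0 + 0.0 = -18.75
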